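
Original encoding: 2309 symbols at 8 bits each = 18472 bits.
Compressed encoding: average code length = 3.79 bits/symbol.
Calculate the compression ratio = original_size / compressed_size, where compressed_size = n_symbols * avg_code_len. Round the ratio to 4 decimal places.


original_size = n_symbols * orig_bits = 2309 * 8 = 18472 bits
compressed_size = n_symbols * avg_code_len = 2309 * 3.79 = 8751.11 bits
ratio = original_size / compressed_size = 18472 / 8751.11 = 2.1108

Compression ratio = 2.1108


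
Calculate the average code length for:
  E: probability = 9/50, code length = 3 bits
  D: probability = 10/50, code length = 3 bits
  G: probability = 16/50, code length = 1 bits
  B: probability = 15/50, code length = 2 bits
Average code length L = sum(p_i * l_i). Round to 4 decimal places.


Weighted contributions p_i * l_i:
  E: (9/50) * 3 = 27/50
  D: (10/50) * 3 = 30/50
  G: (16/50) * 1 = 16/50
  B: (15/50) * 2 = 30/50
Sum = (27 + 30 + 16 + 30)/50 = 103/50

L = 103/50 = 2.0600 bits/symbol


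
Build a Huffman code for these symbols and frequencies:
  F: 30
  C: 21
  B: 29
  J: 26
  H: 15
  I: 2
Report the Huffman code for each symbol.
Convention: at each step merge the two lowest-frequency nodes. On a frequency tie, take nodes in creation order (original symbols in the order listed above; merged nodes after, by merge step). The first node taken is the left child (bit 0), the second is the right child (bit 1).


Huffman tree construction:
Step 1: Merge I(2) + H(15) = 17
Step 2: Merge (I+H)(17) + C(21) = 38
Step 3: Merge J(26) + B(29) = 55
Step 4: Merge F(30) + ((I+H)+C)(38) = 68
Step 5: Merge (J+B)(55) + (F+((I+H)+C))(68) = 123
Read each symbol's code off the tree from the root (left child = 0, right child = 1).

Codes:
  F: 10 (length 2)
  C: 111 (length 3)
  B: 01 (length 2)
  J: 00 (length 2)
  H: 1101 (length 4)
  I: 1100 (length 4)
Average code length: 301/123 = 2.4472 bits/symbol


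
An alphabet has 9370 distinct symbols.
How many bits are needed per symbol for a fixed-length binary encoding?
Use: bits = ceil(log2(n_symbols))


log2(9370) = 13.1938
Bracket: 2^13 = 8192 < 9370 <= 2^14 = 16384
So ceil(log2(9370)) = 14

bits = ceil(log2(9370)) = ceil(13.1938) = 14 bits


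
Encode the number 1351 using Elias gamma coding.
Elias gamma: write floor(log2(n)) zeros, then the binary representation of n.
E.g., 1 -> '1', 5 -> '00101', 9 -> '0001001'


num_bits = floor(log2(1351)) + 1 = 11
leading_zeros = num_bits - 1 = 10
binary(1351) = 10101000111

Elias gamma(1351) = '0000000000' + '10101000111' = 000000000010101000111 (21 bits)


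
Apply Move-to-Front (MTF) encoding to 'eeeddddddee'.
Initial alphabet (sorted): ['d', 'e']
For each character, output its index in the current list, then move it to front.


MTF encoding:
'e': index 1 in ['d', 'e'] -> ['e', 'd']
'e': index 0 in ['e', 'd'] -> ['e', 'd']
'e': index 0 in ['e', 'd'] -> ['e', 'd']
'd': index 1 in ['e', 'd'] -> ['d', 'e']
'd': index 0 in ['d', 'e'] -> ['d', 'e']
'd': index 0 in ['d', 'e'] -> ['d', 'e']
'd': index 0 in ['d', 'e'] -> ['d', 'e']
'd': index 0 in ['d', 'e'] -> ['d', 'e']
'd': index 0 in ['d', 'e'] -> ['d', 'e']
'e': index 1 in ['d', 'e'] -> ['e', 'd']
'e': index 0 in ['e', 'd'] -> ['e', 'd']


Output: [1, 0, 0, 1, 0, 0, 0, 0, 0, 1, 0]


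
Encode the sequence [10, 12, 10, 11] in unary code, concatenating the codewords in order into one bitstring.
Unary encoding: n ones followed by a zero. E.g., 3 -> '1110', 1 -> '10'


Encode each number as n ones followed by a terminating 0:
  10 -> 11111111110 (11 bits)
  12 -> 1111111111110 (13 bits)
  10 -> 11111111110 (11 bits)
  11 -> 111111111110 (12 bits)
Total length = 11 + 13 + 11 + 12 = 47 bits.

Unary([10, 12, 10, 11]) = 11111111110111111111111011111111110111111111110 (47 bits)


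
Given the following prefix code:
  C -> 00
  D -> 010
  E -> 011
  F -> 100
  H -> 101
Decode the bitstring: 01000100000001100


Decoding step by step:
Bits 010 -> D
Bits 00 -> C
Bits 100 -> F
Bits 00 -> C
Bits 00 -> C
Bits 011 -> E
Bits 00 -> C


Decoded message: DCFCCEC


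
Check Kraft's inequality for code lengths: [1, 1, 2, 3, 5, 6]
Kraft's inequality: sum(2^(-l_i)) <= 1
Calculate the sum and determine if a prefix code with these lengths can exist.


Sum = 2^(-1) + 2^(-1) + 2^(-2) + 2^(-3) + 2^(-5) + 2^(-6)
    = 0.5 + 0.5 + 0.25 + 0.125 + 0.03125 + 0.015625
    = 91/64 = 1.421875
Since 1.421875 > 1, Kraft's inequality is NOT satisfied.
A prefix code with these lengths CANNOT exist.

Kraft sum = 1.421875. Not satisfied.


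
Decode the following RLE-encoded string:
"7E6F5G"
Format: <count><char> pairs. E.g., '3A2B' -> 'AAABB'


Expanding each <count><char> pair:
  7E -> 'EEEEEEE'
  6F -> 'FFFFFF'
  5G -> 'GGGGG'

Decoded = EEEEEEEFFFFFFGGGGG


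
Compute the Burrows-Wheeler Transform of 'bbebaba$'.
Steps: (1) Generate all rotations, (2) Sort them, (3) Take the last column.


Rotations (sorted):
  0: $bbebaba -> last char: a
  1: a$bbebab -> last char: b
  2: aba$bbeb -> last char: b
  3: ba$bbeba -> last char: a
  4: baba$bbe -> last char: e
  5: bbebaba$ -> last char: $
  6: bebaba$b -> last char: b
  7: ebaba$bb -> last char: b


BWT = abbae$bb


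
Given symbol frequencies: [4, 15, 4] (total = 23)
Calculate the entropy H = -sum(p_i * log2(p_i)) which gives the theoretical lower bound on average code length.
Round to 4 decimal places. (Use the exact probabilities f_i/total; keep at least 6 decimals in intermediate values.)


Per-symbol terms -p_i * log2(p_i) with p_i = f_i/23:
  p = 4/23 = 0.173913: log2(p) = -2.523562, -p*log2(p) = 0.438880
  p = 15/23 = 0.652174: log2(p) = -0.616671, -p*log2(p) = 0.402177
  p = 4/23 = 0.173913: log2(p) = -2.523562, -p*log2(p) = 0.438880
H = 0.438880 + 0.402177 + 0.438880 = 1.279937

H = 1.2799 bits/symbol


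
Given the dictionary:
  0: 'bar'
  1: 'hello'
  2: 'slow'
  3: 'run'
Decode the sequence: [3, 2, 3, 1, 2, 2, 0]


Look up each index in the dictionary:
  3 -> 'run'
  2 -> 'slow'
  3 -> 'run'
  1 -> 'hello'
  2 -> 'slow'
  2 -> 'slow'
  0 -> 'bar'

Decoded: "run slow run hello slow slow bar"


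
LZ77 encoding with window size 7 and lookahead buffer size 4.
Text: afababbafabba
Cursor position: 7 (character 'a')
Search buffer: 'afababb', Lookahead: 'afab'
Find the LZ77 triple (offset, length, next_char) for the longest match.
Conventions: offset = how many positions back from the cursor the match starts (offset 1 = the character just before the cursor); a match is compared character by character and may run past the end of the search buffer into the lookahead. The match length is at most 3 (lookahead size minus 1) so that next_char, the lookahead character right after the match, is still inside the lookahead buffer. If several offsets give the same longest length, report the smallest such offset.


Try each offset into the search buffer:
  offset=1 (pos 6, char 'b'): match length 0
  offset=2 (pos 5, char 'b'): match length 0
  offset=3 (pos 4, char 'a'): match length 1
  offset=4 (pos 3, char 'b'): match length 0
  offset=5 (pos 2, char 'a'): match length 1
  offset=6 (pos 1, char 'f'): match length 0
  offset=7 (pos 0, char 'a'): match length 3
Longest match has length 3 at offset 7.
next_char = character at position 7 + 3 = 10 -> 'b'

Best match: offset=7, length=3 (matching 'afa' starting at position 0)
LZ77 triple: (7, 3, 'b')


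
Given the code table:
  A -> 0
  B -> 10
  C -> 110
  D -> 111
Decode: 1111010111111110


Decoding:
111 -> D
10 -> B
10 -> B
111 -> D
111 -> D
110 -> C


Result: DBBDDC


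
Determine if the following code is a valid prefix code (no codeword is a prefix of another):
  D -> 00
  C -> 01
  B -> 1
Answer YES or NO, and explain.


Checking each pair (does one codeword prefix another?):
  D='00' vs C='01': no prefix
  D='00' vs B='1': no prefix
  C='01' vs D='00': no prefix
  C='01' vs B='1': no prefix
  B='1' vs D='00': no prefix
  B='1' vs C='01': no prefix
No violation found over all pairs.

YES -- this is a valid prefix code. No codeword is a prefix of any other codeword.


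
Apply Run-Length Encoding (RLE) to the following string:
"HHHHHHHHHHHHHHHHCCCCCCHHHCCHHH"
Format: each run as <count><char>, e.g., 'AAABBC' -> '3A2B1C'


Scanning runs left to right:
  i=0: run of 'H' x 16 -> '16H'
  i=16: run of 'C' x 6 -> '6C'
  i=22: run of 'H' x 3 -> '3H'
  i=25: run of 'C' x 2 -> '2C'
  i=27: run of 'H' x 3 -> '3H'

RLE = 16H6C3H2C3H


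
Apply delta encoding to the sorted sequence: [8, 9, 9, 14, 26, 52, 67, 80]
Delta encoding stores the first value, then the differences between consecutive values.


First value: 8
Deltas:
  9 - 8 = 1
  9 - 9 = 0
  14 - 9 = 5
  26 - 14 = 12
  52 - 26 = 26
  67 - 52 = 15
  80 - 67 = 13


Delta encoded: [8, 1, 0, 5, 12, 26, 15, 13]


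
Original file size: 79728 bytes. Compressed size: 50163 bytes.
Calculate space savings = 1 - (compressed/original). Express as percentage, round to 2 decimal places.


ratio = compressed/original = 50163/79728 = 0.629177
savings = 1 - ratio = 1 - 0.629177 = 0.370823
as a percentage: 0.370823 * 100 = 37.08%

Space savings = 1 - 50163/79728 = 37.08%


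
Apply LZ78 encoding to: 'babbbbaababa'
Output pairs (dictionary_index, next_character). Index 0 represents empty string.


LZ78 encoding steps:
Dictionary: {0: ''}
Step 1: w='' (idx 0), next='b' -> output (0, 'b'), add 'b' as idx 1
Step 2: w='' (idx 0), next='a' -> output (0, 'a'), add 'a' as idx 2
Step 3: w='b' (idx 1), next='b' -> output (1, 'b'), add 'bb' as idx 3
Step 4: w='bb' (idx 3), next='a' -> output (3, 'a'), add 'bba' as idx 4
Step 5: w='a' (idx 2), next='b' -> output (2, 'b'), add 'ab' as idx 5
Step 6: w='ab' (idx 5), next='a' -> output (5, 'a'), add 'aba' as idx 6


Encoded: [(0, 'b'), (0, 'a'), (1, 'b'), (3, 'a'), (2, 'b'), (5, 'a')]


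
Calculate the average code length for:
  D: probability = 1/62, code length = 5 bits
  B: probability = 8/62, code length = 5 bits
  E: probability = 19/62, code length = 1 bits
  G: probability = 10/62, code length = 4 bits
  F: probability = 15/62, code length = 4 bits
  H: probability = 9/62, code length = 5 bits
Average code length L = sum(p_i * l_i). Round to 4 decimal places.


Weighted contributions p_i * l_i:
  D: (1/62) * 5 = 5/62
  B: (8/62) * 5 = 40/62
  E: (19/62) * 1 = 19/62
  G: (10/62) * 4 = 40/62
  F: (15/62) * 4 = 60/62
  H: (9/62) * 5 = 45/62
Sum = (5 + 40 + 19 + 40 + 60 + 45)/62 = 209/62

L = 209/62 = 3.3710 bits/symbol


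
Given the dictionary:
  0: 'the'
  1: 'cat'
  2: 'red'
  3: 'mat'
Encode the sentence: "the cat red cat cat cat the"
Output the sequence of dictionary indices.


Look up each word in the dictionary:
  'the' -> 0
  'cat' -> 1
  'red' -> 2
  'cat' -> 1
  'cat' -> 1
  'cat' -> 1
  'the' -> 0

Encoded: [0, 1, 2, 1, 1, 1, 0]


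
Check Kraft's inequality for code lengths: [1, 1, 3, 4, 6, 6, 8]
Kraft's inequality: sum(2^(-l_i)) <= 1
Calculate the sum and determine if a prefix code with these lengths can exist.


Sum = 2^(-1) + 2^(-1) + 2^(-3) + 2^(-4) + 2^(-6) + 2^(-6) + 2^(-8)
    = 0.5 + 0.5 + 0.125 + 0.0625 + 0.015625 + 0.015625 + 0.00390625
    = 313/256 = 1.22265625
Since 1.22265625 > 1, Kraft's inequality is NOT satisfied.
A prefix code with these lengths CANNOT exist.

Kraft sum = 1.22265625. Not satisfied.


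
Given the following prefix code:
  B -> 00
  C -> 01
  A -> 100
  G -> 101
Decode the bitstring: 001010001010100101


Decoding step by step:
Bits 00 -> B
Bits 101 -> G
Bits 00 -> B
Bits 01 -> C
Bits 01 -> C
Bits 01 -> C
Bits 00 -> B
Bits 101 -> G


Decoded message: BGBCCCBG


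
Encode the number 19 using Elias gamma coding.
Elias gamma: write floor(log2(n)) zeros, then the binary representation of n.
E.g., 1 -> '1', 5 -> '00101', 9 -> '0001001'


num_bits = floor(log2(19)) + 1 = 5
leading_zeros = num_bits - 1 = 4
binary(19) = 10011

Elias gamma(19) = '0000' + '10011' = 000010011 (9 bits)


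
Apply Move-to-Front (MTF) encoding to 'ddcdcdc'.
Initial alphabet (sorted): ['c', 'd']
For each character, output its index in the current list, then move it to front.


MTF encoding:
'd': index 1 in ['c', 'd'] -> ['d', 'c']
'd': index 0 in ['d', 'c'] -> ['d', 'c']
'c': index 1 in ['d', 'c'] -> ['c', 'd']
'd': index 1 in ['c', 'd'] -> ['d', 'c']
'c': index 1 in ['d', 'c'] -> ['c', 'd']
'd': index 1 in ['c', 'd'] -> ['d', 'c']
'c': index 1 in ['d', 'c'] -> ['c', 'd']


Output: [1, 0, 1, 1, 1, 1, 1]


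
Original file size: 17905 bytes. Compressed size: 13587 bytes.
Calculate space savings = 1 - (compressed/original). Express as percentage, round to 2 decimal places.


ratio = compressed/original = 13587/17905 = 0.758838
savings = 1 - ratio = 1 - 0.758838 = 0.241162
as a percentage: 0.241162 * 100 = 24.12%

Space savings = 1 - 13587/17905 = 24.12%


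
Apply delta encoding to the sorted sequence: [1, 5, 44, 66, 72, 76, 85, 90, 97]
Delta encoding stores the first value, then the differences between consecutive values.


First value: 1
Deltas:
  5 - 1 = 4
  44 - 5 = 39
  66 - 44 = 22
  72 - 66 = 6
  76 - 72 = 4
  85 - 76 = 9
  90 - 85 = 5
  97 - 90 = 7


Delta encoded: [1, 4, 39, 22, 6, 4, 9, 5, 7]


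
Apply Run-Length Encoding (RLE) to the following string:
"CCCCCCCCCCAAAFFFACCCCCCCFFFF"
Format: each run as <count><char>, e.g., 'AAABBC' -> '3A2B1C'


Scanning runs left to right:
  i=0: run of 'C' x 10 -> '10C'
  i=10: run of 'A' x 3 -> '3A'
  i=13: run of 'F' x 3 -> '3F'
  i=16: run of 'A' x 1 -> '1A'
  i=17: run of 'C' x 7 -> '7C'
  i=24: run of 'F' x 4 -> '4F'

RLE = 10C3A3F1A7C4F


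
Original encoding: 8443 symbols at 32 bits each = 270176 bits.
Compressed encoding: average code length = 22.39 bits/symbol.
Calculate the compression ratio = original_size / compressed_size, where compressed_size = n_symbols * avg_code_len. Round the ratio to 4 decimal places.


original_size = n_symbols * orig_bits = 8443 * 32 = 270176 bits
compressed_size = n_symbols * avg_code_len = 8443 * 22.39 = 189038.77 bits
ratio = original_size / compressed_size = 270176 / 189038.77 = 1.4292

Compression ratio = 1.4292


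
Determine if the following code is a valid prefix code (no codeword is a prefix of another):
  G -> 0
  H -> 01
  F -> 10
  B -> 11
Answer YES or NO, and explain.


Checking each pair (does one codeword prefix another?):
  G='0' vs H='01': prefix -- VIOLATION

NO -- this is NOT a valid prefix code. G (0) is a prefix of H (01).


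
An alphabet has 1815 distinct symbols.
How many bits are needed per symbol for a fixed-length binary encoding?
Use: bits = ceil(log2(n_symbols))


log2(1815) = 10.8258
Bracket: 2^10 = 1024 < 1815 <= 2^11 = 2048
So ceil(log2(1815)) = 11

bits = ceil(log2(1815)) = ceil(10.8258) = 11 bits


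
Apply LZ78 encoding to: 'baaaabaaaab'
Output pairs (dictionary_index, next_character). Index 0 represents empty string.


LZ78 encoding steps:
Dictionary: {0: ''}
Step 1: w='' (idx 0), next='b' -> output (0, 'b'), add 'b' as idx 1
Step 2: w='' (idx 0), next='a' -> output (0, 'a'), add 'a' as idx 2
Step 3: w='a' (idx 2), next='a' -> output (2, 'a'), add 'aa' as idx 3
Step 4: w='a' (idx 2), next='b' -> output (2, 'b'), add 'ab' as idx 4
Step 5: w='aa' (idx 3), next='a' -> output (3, 'a'), add 'aaa' as idx 5
Step 6: w='ab' (idx 4), end of input -> output (4, '')


Encoded: [(0, 'b'), (0, 'a'), (2, 'a'), (2, 'b'), (3, 'a'), (4, '')]


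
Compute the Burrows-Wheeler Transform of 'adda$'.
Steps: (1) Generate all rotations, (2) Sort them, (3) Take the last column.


Rotations (sorted):
  0: $adda -> last char: a
  1: a$add -> last char: d
  2: adda$ -> last char: $
  3: da$ad -> last char: d
  4: dda$a -> last char: a


BWT = ad$da


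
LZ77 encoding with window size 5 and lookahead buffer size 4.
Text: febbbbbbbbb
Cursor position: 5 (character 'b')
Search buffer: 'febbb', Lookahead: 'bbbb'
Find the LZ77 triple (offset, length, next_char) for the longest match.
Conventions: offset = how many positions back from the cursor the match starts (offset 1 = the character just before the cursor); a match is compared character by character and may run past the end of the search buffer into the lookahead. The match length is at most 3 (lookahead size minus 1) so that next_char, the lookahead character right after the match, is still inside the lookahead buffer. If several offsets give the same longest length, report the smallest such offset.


Try each offset into the search buffer:
  offset=1 (pos 4, char 'b'): match length 3
  offset=2 (pos 3, char 'b'): match length 3
  offset=3 (pos 2, char 'b'): match length 3
  offset=4 (pos 1, char 'e'): match length 0
  offset=5 (pos 0, char 'f'): match length 0
Longest match has length 3, found at offsets 1, 2, 3; take the smallest, offset 1.
next_char = character at position 5 + 3 = 8 -> 'b'

Best match: offset=1, length=3 (matching 'bbb' starting at position 4)
LZ77 triple: (1, 3, 'b')


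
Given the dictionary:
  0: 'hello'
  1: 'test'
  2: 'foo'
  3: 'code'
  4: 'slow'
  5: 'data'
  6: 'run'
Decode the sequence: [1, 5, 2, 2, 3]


Look up each index in the dictionary:
  1 -> 'test'
  5 -> 'data'
  2 -> 'foo'
  2 -> 'foo'
  3 -> 'code'

Decoded: "test data foo foo code"


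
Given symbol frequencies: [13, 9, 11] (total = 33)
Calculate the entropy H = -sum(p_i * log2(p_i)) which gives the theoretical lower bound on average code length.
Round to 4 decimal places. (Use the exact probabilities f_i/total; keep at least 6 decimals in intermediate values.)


Per-symbol terms -p_i * log2(p_i) with p_i = f_i/33:
  p = 13/33 = 0.393939: log2(p) = -1.343954, -p*log2(p) = 0.529437
  p = 9/33 = 0.272727: log2(p) = -1.874469, -p*log2(p) = 0.511219
  p = 11/33 = 0.333333: log2(p) = -1.584963, -p*log2(p) = 0.528321
H = 0.529437 + 0.511219 + 0.528321 = 1.568977

H = 1.569 bits/symbol


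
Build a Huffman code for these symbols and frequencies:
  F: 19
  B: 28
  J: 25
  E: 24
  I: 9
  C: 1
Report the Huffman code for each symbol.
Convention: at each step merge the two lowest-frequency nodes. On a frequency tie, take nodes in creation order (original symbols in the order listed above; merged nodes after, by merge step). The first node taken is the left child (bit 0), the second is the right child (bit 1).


Huffman tree construction:
Step 1: Merge C(1) + I(9) = 10
Step 2: Merge (C+I)(10) + F(19) = 29
Step 3: Merge E(24) + J(25) = 49
Step 4: Merge B(28) + ((C+I)+F)(29) = 57
Step 5: Merge (E+J)(49) + (B+((C+I)+F))(57) = 106
Read each symbol's code off the tree from the root (left child = 0, right child = 1).

Codes:
  F: 111 (length 3)
  B: 10 (length 2)
  J: 01 (length 2)
  E: 00 (length 2)
  I: 1101 (length 4)
  C: 1100 (length 4)
Average code length: 251/106 = 2.3679 bits/symbol


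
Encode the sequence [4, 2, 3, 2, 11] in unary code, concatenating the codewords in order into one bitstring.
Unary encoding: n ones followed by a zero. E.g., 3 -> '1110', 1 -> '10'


Encode each number as n ones followed by a terminating 0:
  4 -> 11110 (5 bits)
  2 -> 110 (3 bits)
  3 -> 1110 (4 bits)
  2 -> 110 (3 bits)
  11 -> 111111111110 (12 bits)
Total length = 5 + 3 + 4 + 3 + 12 = 27 bits.

Unary([4, 2, 3, 2, 11]) = 111101101110110111111111110 (27 bits)


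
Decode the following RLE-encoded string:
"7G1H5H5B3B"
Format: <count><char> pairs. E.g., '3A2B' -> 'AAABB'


Expanding each <count><char> pair:
  7G -> 'GGGGGGG'
  1H -> 'H'
  5H -> 'HHHHH'
  5B -> 'BBBBB'
  3B -> 'BBB'

Decoded = GGGGGGGHHHHHHBBBBBBBB


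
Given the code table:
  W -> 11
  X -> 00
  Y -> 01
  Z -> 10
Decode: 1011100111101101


Decoding:
10 -> Z
11 -> W
10 -> Z
01 -> Y
11 -> W
10 -> Z
11 -> W
01 -> Y


Result: ZWZYWZWY


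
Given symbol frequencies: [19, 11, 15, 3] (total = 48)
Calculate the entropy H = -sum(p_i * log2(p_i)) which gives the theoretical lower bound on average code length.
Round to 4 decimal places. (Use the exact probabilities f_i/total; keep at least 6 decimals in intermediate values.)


Per-symbol terms -p_i * log2(p_i) with p_i = f_i/48:
  p = 19/48 = 0.395833: log2(p) = -1.337035, -p*log2(p) = 0.529243
  p = 11/48 = 0.229167: log2(p) = -2.125531, -p*log2(p) = 0.487101
  p = 15/48 = 0.312500: log2(p) = -1.678072, -p*log2(p) = 0.524397
  p = 3/48 = 0.062500: log2(p) = -4.000000, -p*log2(p) = 0.250000
H = 0.529243 + 0.487101 + 0.524397 + 0.250000 = 1.790741

H = 1.7907 bits/symbol


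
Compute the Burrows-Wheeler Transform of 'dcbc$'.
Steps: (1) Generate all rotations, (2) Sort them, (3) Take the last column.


Rotations (sorted):
  0: $dcbc -> last char: c
  1: bc$dc -> last char: c
  2: c$dcb -> last char: b
  3: cbc$d -> last char: d
  4: dcbc$ -> last char: $


BWT = ccbd$


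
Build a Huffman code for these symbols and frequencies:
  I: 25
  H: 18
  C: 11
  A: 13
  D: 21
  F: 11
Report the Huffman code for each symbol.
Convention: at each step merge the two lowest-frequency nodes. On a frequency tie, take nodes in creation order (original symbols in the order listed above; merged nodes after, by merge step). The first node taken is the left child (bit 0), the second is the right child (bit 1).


Huffman tree construction:
Step 1: Merge C(11) + F(11) = 22
Step 2: Merge A(13) + H(18) = 31
Step 3: Merge D(21) + (C+F)(22) = 43
Step 4: Merge I(25) + (A+H)(31) = 56
Step 5: Merge (D+(C+F))(43) + (I+(A+H))(56) = 99
Read each symbol's code off the tree from the root (left child = 0, right child = 1).

Codes:
  I: 10 (length 2)
  H: 111 (length 3)
  C: 010 (length 3)
  A: 110 (length 3)
  D: 00 (length 2)
  F: 011 (length 3)
Average code length: 251/99 = 2.5354 bits/symbol


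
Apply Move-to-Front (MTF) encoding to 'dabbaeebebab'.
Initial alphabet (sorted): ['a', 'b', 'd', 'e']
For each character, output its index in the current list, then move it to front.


MTF encoding:
'd': index 2 in ['a', 'b', 'd', 'e'] -> ['d', 'a', 'b', 'e']
'a': index 1 in ['d', 'a', 'b', 'e'] -> ['a', 'd', 'b', 'e']
'b': index 2 in ['a', 'd', 'b', 'e'] -> ['b', 'a', 'd', 'e']
'b': index 0 in ['b', 'a', 'd', 'e'] -> ['b', 'a', 'd', 'e']
'a': index 1 in ['b', 'a', 'd', 'e'] -> ['a', 'b', 'd', 'e']
'e': index 3 in ['a', 'b', 'd', 'e'] -> ['e', 'a', 'b', 'd']
'e': index 0 in ['e', 'a', 'b', 'd'] -> ['e', 'a', 'b', 'd']
'b': index 2 in ['e', 'a', 'b', 'd'] -> ['b', 'e', 'a', 'd']
'e': index 1 in ['b', 'e', 'a', 'd'] -> ['e', 'b', 'a', 'd']
'b': index 1 in ['e', 'b', 'a', 'd'] -> ['b', 'e', 'a', 'd']
'a': index 2 in ['b', 'e', 'a', 'd'] -> ['a', 'b', 'e', 'd']
'b': index 1 in ['a', 'b', 'e', 'd'] -> ['b', 'a', 'e', 'd']


Output: [2, 1, 2, 0, 1, 3, 0, 2, 1, 1, 2, 1]


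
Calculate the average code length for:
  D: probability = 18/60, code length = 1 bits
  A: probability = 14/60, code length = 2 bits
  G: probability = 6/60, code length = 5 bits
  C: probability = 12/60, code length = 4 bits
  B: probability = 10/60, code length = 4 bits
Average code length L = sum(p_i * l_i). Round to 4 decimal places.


Weighted contributions p_i * l_i:
  D: (18/60) * 1 = 18/60
  A: (14/60) * 2 = 28/60
  G: (6/60) * 5 = 30/60
  C: (12/60) * 4 = 48/60
  B: (10/60) * 4 = 40/60
Sum = (18 + 28 + 30 + 48 + 40)/60 = 164/60

L = 164/60 = 2.7333 bits/symbol


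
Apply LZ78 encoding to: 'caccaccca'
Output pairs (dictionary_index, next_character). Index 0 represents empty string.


LZ78 encoding steps:
Dictionary: {0: ''}
Step 1: w='' (idx 0), next='c' -> output (0, 'c'), add 'c' as idx 1
Step 2: w='' (idx 0), next='a' -> output (0, 'a'), add 'a' as idx 2
Step 3: w='c' (idx 1), next='c' -> output (1, 'c'), add 'cc' as idx 3
Step 4: w='a' (idx 2), next='c' -> output (2, 'c'), add 'ac' as idx 4
Step 5: w='cc' (idx 3), next='a' -> output (3, 'a'), add 'cca' as idx 5


Encoded: [(0, 'c'), (0, 'a'), (1, 'c'), (2, 'c'), (3, 'a')]


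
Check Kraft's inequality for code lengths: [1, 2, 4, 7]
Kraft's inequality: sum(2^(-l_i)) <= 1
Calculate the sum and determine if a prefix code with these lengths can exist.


Sum = 2^(-1) + 2^(-2) + 2^(-4) + 2^(-7)
    = 0.5 + 0.25 + 0.0625 + 0.0078125
    = 105/128 = 0.8203125
Since 0.8203125 <= 1, Kraft's inequality IS satisfied.
A prefix code with these lengths CAN exist.

Kraft sum = 0.8203125. Satisfied.


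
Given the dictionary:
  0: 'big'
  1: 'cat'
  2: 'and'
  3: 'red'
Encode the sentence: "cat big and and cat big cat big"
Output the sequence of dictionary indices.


Look up each word in the dictionary:
  'cat' -> 1
  'big' -> 0
  'and' -> 2
  'and' -> 2
  'cat' -> 1
  'big' -> 0
  'cat' -> 1
  'big' -> 0

Encoded: [1, 0, 2, 2, 1, 0, 1, 0]


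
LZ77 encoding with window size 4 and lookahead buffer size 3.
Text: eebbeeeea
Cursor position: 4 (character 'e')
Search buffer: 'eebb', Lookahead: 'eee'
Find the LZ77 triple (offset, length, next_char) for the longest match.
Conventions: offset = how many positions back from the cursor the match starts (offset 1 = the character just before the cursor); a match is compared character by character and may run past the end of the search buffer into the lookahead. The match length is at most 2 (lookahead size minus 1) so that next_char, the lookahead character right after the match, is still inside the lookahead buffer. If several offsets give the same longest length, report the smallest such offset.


Try each offset into the search buffer:
  offset=1 (pos 3, char 'b'): match length 0
  offset=2 (pos 2, char 'b'): match length 0
  offset=3 (pos 1, char 'e'): match length 1
  offset=4 (pos 0, char 'e'): match length 2
Longest match has length 2 at offset 4.
next_char = character at position 4 + 2 = 6 -> 'e'

Best match: offset=4, length=2 (matching 'ee' starting at position 0)
LZ77 triple: (4, 2, 'e')


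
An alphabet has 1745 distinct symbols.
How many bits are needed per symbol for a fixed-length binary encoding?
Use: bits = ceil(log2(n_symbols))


log2(1745) = 10.769
Bracket: 2^10 = 1024 < 1745 <= 2^11 = 2048
So ceil(log2(1745)) = 11

bits = ceil(log2(1745)) = ceil(10.769) = 11 bits


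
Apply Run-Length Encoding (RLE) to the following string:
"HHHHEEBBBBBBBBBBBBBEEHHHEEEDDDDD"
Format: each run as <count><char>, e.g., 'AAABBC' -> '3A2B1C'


Scanning runs left to right:
  i=0: run of 'H' x 4 -> '4H'
  i=4: run of 'E' x 2 -> '2E'
  i=6: run of 'B' x 13 -> '13B'
  i=19: run of 'E' x 2 -> '2E'
  i=21: run of 'H' x 3 -> '3H'
  i=24: run of 'E' x 3 -> '3E'
  i=27: run of 'D' x 5 -> '5D'

RLE = 4H2E13B2E3H3E5D


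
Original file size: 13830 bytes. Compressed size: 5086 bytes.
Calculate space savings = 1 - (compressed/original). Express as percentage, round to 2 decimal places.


ratio = compressed/original = 5086/13830 = 0.367751
savings = 1 - ratio = 1 - 0.367751 = 0.632249
as a percentage: 0.632249 * 100 = 63.22%

Space savings = 1 - 5086/13830 = 63.22%


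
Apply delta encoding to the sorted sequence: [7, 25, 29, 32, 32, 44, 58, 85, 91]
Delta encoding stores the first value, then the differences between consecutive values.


First value: 7
Deltas:
  25 - 7 = 18
  29 - 25 = 4
  32 - 29 = 3
  32 - 32 = 0
  44 - 32 = 12
  58 - 44 = 14
  85 - 58 = 27
  91 - 85 = 6


Delta encoded: [7, 18, 4, 3, 0, 12, 14, 27, 6]


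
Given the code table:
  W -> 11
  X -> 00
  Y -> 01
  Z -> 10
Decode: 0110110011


Decoding:
01 -> Y
10 -> Z
11 -> W
00 -> X
11 -> W


Result: YZWXW


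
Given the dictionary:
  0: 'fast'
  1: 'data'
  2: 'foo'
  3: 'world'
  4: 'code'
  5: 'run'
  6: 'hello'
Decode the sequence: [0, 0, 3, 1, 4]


Look up each index in the dictionary:
  0 -> 'fast'
  0 -> 'fast'
  3 -> 'world'
  1 -> 'data'
  4 -> 'code'

Decoded: "fast fast world data code"


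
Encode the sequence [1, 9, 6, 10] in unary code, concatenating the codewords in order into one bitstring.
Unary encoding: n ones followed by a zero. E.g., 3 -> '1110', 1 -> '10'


Encode each number as n ones followed by a terminating 0:
  1 -> 10 (2 bits)
  9 -> 1111111110 (10 bits)
  6 -> 1111110 (7 bits)
  10 -> 11111111110 (11 bits)
Total length = 2 + 10 + 7 + 11 = 30 bits.

Unary([1, 9, 6, 10]) = 101111111110111111011111111110 (30 bits)


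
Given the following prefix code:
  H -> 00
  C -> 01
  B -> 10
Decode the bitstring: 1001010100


Decoding step by step:
Bits 10 -> B
Bits 01 -> C
Bits 01 -> C
Bits 01 -> C
Bits 00 -> H


Decoded message: BCCCH


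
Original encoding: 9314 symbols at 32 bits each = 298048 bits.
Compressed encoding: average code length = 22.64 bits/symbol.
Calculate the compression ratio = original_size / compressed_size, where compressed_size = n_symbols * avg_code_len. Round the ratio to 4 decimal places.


original_size = n_symbols * orig_bits = 9314 * 32 = 298048 bits
compressed_size = n_symbols * avg_code_len = 9314 * 22.64 = 210868.96 bits
ratio = original_size / compressed_size = 298048 / 210868.96 = 1.4134

Compression ratio = 1.4134


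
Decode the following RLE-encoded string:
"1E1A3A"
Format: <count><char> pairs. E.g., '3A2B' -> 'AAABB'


Expanding each <count><char> pair:
  1E -> 'E'
  1A -> 'A'
  3A -> 'AAA'

Decoded = EAAAA


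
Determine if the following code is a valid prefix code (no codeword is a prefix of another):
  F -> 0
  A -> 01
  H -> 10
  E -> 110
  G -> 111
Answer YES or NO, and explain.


Checking each pair (does one codeword prefix another?):
  F='0' vs A='01': prefix -- VIOLATION

NO -- this is NOT a valid prefix code. F (0) is a prefix of A (01).


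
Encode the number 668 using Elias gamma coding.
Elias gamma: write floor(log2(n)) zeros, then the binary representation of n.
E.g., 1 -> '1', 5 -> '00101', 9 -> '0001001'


num_bits = floor(log2(668)) + 1 = 10
leading_zeros = num_bits - 1 = 9
binary(668) = 1010011100

Elias gamma(668) = '000000000' + '1010011100' = 0000000001010011100 (19 bits)


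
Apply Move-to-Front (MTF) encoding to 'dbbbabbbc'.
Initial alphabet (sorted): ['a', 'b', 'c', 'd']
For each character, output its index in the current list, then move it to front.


MTF encoding:
'd': index 3 in ['a', 'b', 'c', 'd'] -> ['d', 'a', 'b', 'c']
'b': index 2 in ['d', 'a', 'b', 'c'] -> ['b', 'd', 'a', 'c']
'b': index 0 in ['b', 'd', 'a', 'c'] -> ['b', 'd', 'a', 'c']
'b': index 0 in ['b', 'd', 'a', 'c'] -> ['b', 'd', 'a', 'c']
'a': index 2 in ['b', 'd', 'a', 'c'] -> ['a', 'b', 'd', 'c']
'b': index 1 in ['a', 'b', 'd', 'c'] -> ['b', 'a', 'd', 'c']
'b': index 0 in ['b', 'a', 'd', 'c'] -> ['b', 'a', 'd', 'c']
'b': index 0 in ['b', 'a', 'd', 'c'] -> ['b', 'a', 'd', 'c']
'c': index 3 in ['b', 'a', 'd', 'c'] -> ['c', 'b', 'a', 'd']


Output: [3, 2, 0, 0, 2, 1, 0, 0, 3]


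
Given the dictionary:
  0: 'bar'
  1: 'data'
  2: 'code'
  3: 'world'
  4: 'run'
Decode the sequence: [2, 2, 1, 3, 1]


Look up each index in the dictionary:
  2 -> 'code'
  2 -> 'code'
  1 -> 'data'
  3 -> 'world'
  1 -> 'data'

Decoded: "code code data world data"


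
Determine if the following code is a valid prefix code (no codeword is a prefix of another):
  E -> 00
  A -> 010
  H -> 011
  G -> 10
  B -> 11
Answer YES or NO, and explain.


Checking each pair (does one codeword prefix another?):
  E='00' vs A='010': no prefix
  E='00' vs H='011': no prefix
  E='00' vs G='10': no prefix
  E='00' vs B='11': no prefix
  A='010' vs E='00': no prefix
  A='010' vs H='011': no prefix
  A='010' vs G='10': no prefix
  A='010' vs B='11': no prefix
  H='011' vs E='00': no prefix
  H='011' vs A='010': no prefix
  H='011' vs G='10': no prefix
  H='011' vs B='11': no prefix
  G='10' vs E='00': no prefix
  G='10' vs A='010': no prefix
  G='10' vs H='011': no prefix
  G='10' vs B='11': no prefix
  B='11' vs E='00': no prefix
  B='11' vs A='010': no prefix
  B='11' vs H='011': no prefix
  B='11' vs G='10': no prefix
No violation found over all pairs.

YES -- this is a valid prefix code. No codeword is a prefix of any other codeword.


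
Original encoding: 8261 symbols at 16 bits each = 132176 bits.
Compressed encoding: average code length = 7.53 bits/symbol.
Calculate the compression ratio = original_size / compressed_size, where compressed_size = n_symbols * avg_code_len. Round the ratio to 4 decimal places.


original_size = n_symbols * orig_bits = 8261 * 16 = 132176 bits
compressed_size = n_symbols * avg_code_len = 8261 * 7.53 = 62205.33 bits
ratio = original_size / compressed_size = 132176 / 62205.33 = 2.1248

Compression ratio = 2.1248


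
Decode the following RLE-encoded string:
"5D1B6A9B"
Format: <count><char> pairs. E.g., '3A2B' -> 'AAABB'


Expanding each <count><char> pair:
  5D -> 'DDDDD'
  1B -> 'B'
  6A -> 'AAAAAA'
  9B -> 'BBBBBBBBB'

Decoded = DDDDDBAAAAAABBBBBBBBB


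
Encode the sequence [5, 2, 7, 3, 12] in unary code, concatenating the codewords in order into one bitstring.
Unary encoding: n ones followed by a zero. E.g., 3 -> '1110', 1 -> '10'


Encode each number as n ones followed by a terminating 0:
  5 -> 111110 (6 bits)
  2 -> 110 (3 bits)
  7 -> 11111110 (8 bits)
  3 -> 1110 (4 bits)
  12 -> 1111111111110 (13 bits)
Total length = 6 + 3 + 8 + 4 + 13 = 34 bits.

Unary([5, 2, 7, 3, 12]) = 1111101101111111011101111111111110 (34 bits)


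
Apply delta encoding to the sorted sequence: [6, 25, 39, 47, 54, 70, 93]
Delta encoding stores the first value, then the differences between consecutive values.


First value: 6
Deltas:
  25 - 6 = 19
  39 - 25 = 14
  47 - 39 = 8
  54 - 47 = 7
  70 - 54 = 16
  93 - 70 = 23


Delta encoded: [6, 19, 14, 8, 7, 16, 23]


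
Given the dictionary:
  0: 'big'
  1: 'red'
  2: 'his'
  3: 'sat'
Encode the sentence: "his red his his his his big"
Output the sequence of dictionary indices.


Look up each word in the dictionary:
  'his' -> 2
  'red' -> 1
  'his' -> 2
  'his' -> 2
  'his' -> 2
  'his' -> 2
  'big' -> 0

Encoded: [2, 1, 2, 2, 2, 2, 0]


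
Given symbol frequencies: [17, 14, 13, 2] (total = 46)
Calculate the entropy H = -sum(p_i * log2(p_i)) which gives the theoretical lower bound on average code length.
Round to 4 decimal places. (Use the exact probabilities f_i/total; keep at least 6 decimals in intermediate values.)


Per-symbol terms -p_i * log2(p_i) with p_i = f_i/46:
  p = 17/46 = 0.369565: log2(p) = -1.436099, -p*log2(p) = 0.530732
  p = 14/46 = 0.304348: log2(p) = -1.716207, -p*log2(p) = 0.522324
  p = 13/46 = 0.282609: log2(p) = -1.823122, -p*log2(p) = 0.515230
  p = 2/46 = 0.043478: log2(p) = -4.523562, -p*log2(p) = 0.196677
H = 0.530732 + 0.522324 + 0.515230 + 0.196677 = 1.764963

H = 1.765 bits/symbol


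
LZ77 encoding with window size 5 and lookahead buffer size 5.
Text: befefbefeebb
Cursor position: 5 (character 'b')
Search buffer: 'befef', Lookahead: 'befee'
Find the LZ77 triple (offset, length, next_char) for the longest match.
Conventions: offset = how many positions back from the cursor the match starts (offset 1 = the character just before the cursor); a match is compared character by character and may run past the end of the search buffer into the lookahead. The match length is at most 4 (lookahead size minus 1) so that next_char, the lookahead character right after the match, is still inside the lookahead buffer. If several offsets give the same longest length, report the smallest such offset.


Try each offset into the search buffer:
  offset=1 (pos 4, char 'f'): match length 0
  offset=2 (pos 3, char 'e'): match length 0
  offset=3 (pos 2, char 'f'): match length 0
  offset=4 (pos 1, char 'e'): match length 0
  offset=5 (pos 0, char 'b'): match length 4
Longest match has length 4 at offset 5.
next_char = character at position 5 + 4 = 9 -> 'e'

Best match: offset=5, length=4 (matching 'befe' starting at position 0)
LZ77 triple: (5, 4, 'e')


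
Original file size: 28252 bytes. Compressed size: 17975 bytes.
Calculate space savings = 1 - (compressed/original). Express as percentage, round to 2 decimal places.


ratio = compressed/original = 17975/28252 = 0.636238
savings = 1 - ratio = 1 - 0.636238 = 0.363762
as a percentage: 0.363762 * 100 = 36.38%

Space savings = 1 - 17975/28252 = 36.38%


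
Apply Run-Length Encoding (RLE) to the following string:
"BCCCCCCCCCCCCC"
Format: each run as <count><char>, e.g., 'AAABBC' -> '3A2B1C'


Scanning runs left to right:
  i=0: run of 'B' x 1 -> '1B'
  i=1: run of 'C' x 13 -> '13C'

RLE = 1B13C


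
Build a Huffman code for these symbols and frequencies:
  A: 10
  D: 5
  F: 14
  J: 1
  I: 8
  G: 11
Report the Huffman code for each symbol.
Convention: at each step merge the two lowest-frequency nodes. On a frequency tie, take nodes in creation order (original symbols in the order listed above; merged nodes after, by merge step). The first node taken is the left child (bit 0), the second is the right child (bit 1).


Huffman tree construction:
Step 1: Merge J(1) + D(5) = 6
Step 2: Merge (J+D)(6) + I(8) = 14
Step 3: Merge A(10) + G(11) = 21
Step 4: Merge F(14) + ((J+D)+I)(14) = 28
Step 5: Merge (A+G)(21) + (F+((J+D)+I))(28) = 49
Read each symbol's code off the tree from the root (left child = 0, right child = 1).

Codes:
  A: 00 (length 2)
  D: 1101 (length 4)
  F: 10 (length 2)
  J: 1100 (length 4)
  I: 111 (length 3)
  G: 01 (length 2)
Average code length: 118/49 = 2.4082 bits/symbol


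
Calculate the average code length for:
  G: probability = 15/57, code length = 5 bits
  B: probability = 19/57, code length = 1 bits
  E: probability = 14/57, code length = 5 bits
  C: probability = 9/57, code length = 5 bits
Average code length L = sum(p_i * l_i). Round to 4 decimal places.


Weighted contributions p_i * l_i:
  G: (15/57) * 5 = 75/57
  B: (19/57) * 1 = 19/57
  E: (14/57) * 5 = 70/57
  C: (9/57) * 5 = 45/57
Sum = (75 + 19 + 70 + 45)/57 = 209/57

L = 209/57 = 3.6667 bits/symbol


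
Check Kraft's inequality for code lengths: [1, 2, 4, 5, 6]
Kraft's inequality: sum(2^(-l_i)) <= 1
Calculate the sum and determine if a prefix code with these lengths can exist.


Sum = 2^(-1) + 2^(-2) + 2^(-4) + 2^(-5) + 2^(-6)
    = 0.5 + 0.25 + 0.0625 + 0.03125 + 0.015625
    = 55/64 = 0.859375
Since 0.859375 <= 1, Kraft's inequality IS satisfied.
A prefix code with these lengths CAN exist.

Kraft sum = 0.859375. Satisfied.


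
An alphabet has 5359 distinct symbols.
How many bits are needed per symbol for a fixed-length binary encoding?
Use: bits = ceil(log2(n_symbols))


log2(5359) = 12.3877
Bracket: 2^12 = 4096 < 5359 <= 2^13 = 8192
So ceil(log2(5359)) = 13

bits = ceil(log2(5359)) = ceil(12.3877) = 13 bits


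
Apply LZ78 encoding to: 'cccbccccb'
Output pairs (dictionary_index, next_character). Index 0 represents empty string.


LZ78 encoding steps:
Dictionary: {0: ''}
Step 1: w='' (idx 0), next='c' -> output (0, 'c'), add 'c' as idx 1
Step 2: w='c' (idx 1), next='c' -> output (1, 'c'), add 'cc' as idx 2
Step 3: w='' (idx 0), next='b' -> output (0, 'b'), add 'b' as idx 3
Step 4: w='cc' (idx 2), next='c' -> output (2, 'c'), add 'ccc' as idx 4
Step 5: w='c' (idx 1), next='b' -> output (1, 'b'), add 'cb' as idx 5


Encoded: [(0, 'c'), (1, 'c'), (0, 'b'), (2, 'c'), (1, 'b')]


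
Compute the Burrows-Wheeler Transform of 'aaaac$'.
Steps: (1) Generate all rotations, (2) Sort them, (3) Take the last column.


Rotations (sorted):
  0: $aaaac -> last char: c
  1: aaaac$ -> last char: $
  2: aaac$a -> last char: a
  3: aac$aa -> last char: a
  4: ac$aaa -> last char: a
  5: c$aaaa -> last char: a


BWT = c$aaaa


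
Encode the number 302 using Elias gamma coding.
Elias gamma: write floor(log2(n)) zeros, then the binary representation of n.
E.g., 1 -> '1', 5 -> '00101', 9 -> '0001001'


num_bits = floor(log2(302)) + 1 = 9
leading_zeros = num_bits - 1 = 8
binary(302) = 100101110

Elias gamma(302) = '00000000' + '100101110' = 00000000100101110 (17 bits)


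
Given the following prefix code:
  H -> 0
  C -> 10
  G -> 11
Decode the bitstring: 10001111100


Decoding step by step:
Bits 10 -> C
Bits 0 -> H
Bits 0 -> H
Bits 11 -> G
Bits 11 -> G
Bits 10 -> C
Bits 0 -> H


Decoded message: CHHGGCH


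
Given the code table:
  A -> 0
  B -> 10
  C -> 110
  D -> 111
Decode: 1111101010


Decoding:
111 -> D
110 -> C
10 -> B
10 -> B


Result: DCBB


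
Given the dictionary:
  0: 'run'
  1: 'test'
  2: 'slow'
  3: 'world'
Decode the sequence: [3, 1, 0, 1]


Look up each index in the dictionary:
  3 -> 'world'
  1 -> 'test'
  0 -> 'run'
  1 -> 'test'

Decoded: "world test run test"


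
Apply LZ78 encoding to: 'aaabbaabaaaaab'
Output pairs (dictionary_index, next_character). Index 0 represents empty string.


LZ78 encoding steps:
Dictionary: {0: ''}
Step 1: w='' (idx 0), next='a' -> output (0, 'a'), add 'a' as idx 1
Step 2: w='a' (idx 1), next='a' -> output (1, 'a'), add 'aa' as idx 2
Step 3: w='' (idx 0), next='b' -> output (0, 'b'), add 'b' as idx 3
Step 4: w='b' (idx 3), next='a' -> output (3, 'a'), add 'ba' as idx 4
Step 5: w='a' (idx 1), next='b' -> output (1, 'b'), add 'ab' as idx 5
Step 6: w='aa' (idx 2), next='a' -> output (2, 'a'), add 'aaa' as idx 6
Step 7: w='aa' (idx 2), next='b' -> output (2, 'b'), add 'aab' as idx 7


Encoded: [(0, 'a'), (1, 'a'), (0, 'b'), (3, 'a'), (1, 'b'), (2, 'a'), (2, 'b')]
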